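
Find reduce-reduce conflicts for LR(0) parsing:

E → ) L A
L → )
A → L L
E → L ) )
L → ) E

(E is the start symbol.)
A reduce-reduce conflict occurs when an LR(0) state has two complete items [A → α .] and [B → β .] — both call for a reduction, and with no lookahead the parser cannot choose between them.

Augment with E' → E and build the canonical LR(0) collection (I0 = CLOSURE({[E' → . E]}), then GOTO on every symbol after a dot until no new states appear). It has 14 states:
  I0: { [E → . ) L A], [E → . L ) )], [E' → . E], [L → . ) E], [L → . )] }  — shift
  I1: { [E → ) . L A], [E → . ) L A], [E → . L ) )], [L → ) . E], [L → ) .], [L → . ) E], [L → . )] }  — shift, reduce
  I2: { [E' → E .] }  — accept
  I3: { [E → L . ) )] }  — shift
  I4: { [E → L ) . )] }  — shift
  I5: { [E → L ) ) .] }  — reduce
  I6: { [L → ) E .] }  — reduce
  I7: { [A → . L L], [E → ) L . A], [E → L . ) )], [L → . ) E], [L → . )] }  — shift
  I8: { [E → . ) L A], [E → . L ) )], [E → L ) . )], [L → ) . E], [L → ) .], [L → . ) E], [L → . )] }  — shift, reduce
  I9: { [E → ) L A .] }  — reduce
  I10: { [A → L . L], [L → . ) E], [L → . )] }  — shift
  I11: { [E → . ) L A], [E → . L ) )], [L → ) . E], [L → ) .], [L → . ) E], [L → . )] }  — shift, reduce
  I12: { [A → L L .] }  — reduce
  I13: { [E → ) . L A], [E → . ) L A], [E → . L ) )], [E → L ) ) .], [L → ) . E], [L → ) .], [L → . ) E], [L → . )] }  — shift, 2 reduces

I13 contains complete items [E → L ) ) .], [L → ) .] — reduce-reduce conflict.

Answer: Yes — I13: [E → L ) ) .] vs [L → ) .]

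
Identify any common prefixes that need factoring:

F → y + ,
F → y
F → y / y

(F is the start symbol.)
Left-factoring is needed when two productions for the same non-terminal
share a common prefix on the right-hand side.

Productions for F:
  F → y + ,
  F → y
  F → y / y

Found common prefix 'y' in productions for F

Answer: Yes, F has productions with common prefix 'y'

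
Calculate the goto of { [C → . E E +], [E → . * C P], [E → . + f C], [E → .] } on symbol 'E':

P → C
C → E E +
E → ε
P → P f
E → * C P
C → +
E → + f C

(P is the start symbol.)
{ [C → E . E +], [E → . * C P], [E → . + f C], [E → .] }

GOTO(I, 'E') = CLOSURE({ [A → αX.β] : [A → α.Xβ] ∈ I, X = 'E' })

Items with dot before 'E', with the dot advanced:
  [C → . E E +] → [C → E . E +]
Closure of the advanced items:
  [C → E . E +] has the dot before E: add [E → .], [E → . * C P], [E → . + f C]

GOTO = { [C → E . E +], [E → . * C P], [E → . + f C], [E → .] }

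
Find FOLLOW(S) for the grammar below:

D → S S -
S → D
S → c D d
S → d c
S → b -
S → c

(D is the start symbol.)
To compute FOLLOW(S), find every occurrence of S on a right-hand side N → α S β: add FIRST(β) \ {ε}, and if β is empty or nullable also add FOLLOW(N). Iterate to a fixed point.

In D → S S -: S is followed by S '-', add FIRST(S '-') \ {ε} = { 'b', 'c', 'd' }
In D → S S -: S is followed by '-', add FIRST('-') \ {ε} = { '-' }

Taking the union: FOLLOW(S) = { '-', 'b', 'c', 'd' }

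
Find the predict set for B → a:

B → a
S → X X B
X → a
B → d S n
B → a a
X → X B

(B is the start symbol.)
PREDICT(B → a) = (FIRST(RHS) \ {ε}) ∪ (FOLLOW(B) if ε ∈ FIRST(RHS), i.e. RHS ⇒* ε)
FIRST(a) = { 'a' }
ε ∉ FIRST(a), so FOLLOW(B) is not added.
PREDICT(B → a) = { 'a' }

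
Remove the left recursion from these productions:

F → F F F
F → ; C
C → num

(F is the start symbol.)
F is directly left-recursive. The standard transformation for
  A → A α₁ | ... | A α_m | β₁ | ... | β_n
is
  A  → β₁ A' | ... | β_n A'
  A' → α₁ A' | ... | α_m A' | ε

F → ; C becomes F → ; C F'
F → F F F becomes F' → F F F'
Add F' → ε

Productions for other non-terminals are unchanged:
  C → num

Resulting grammar:
F → ; C F'
F' → F F F'
F' → ε
C → num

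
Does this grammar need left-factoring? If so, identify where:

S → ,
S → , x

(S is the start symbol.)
Yes, S has productions with common prefix ','

Left-factoring is needed when two productions for the same non-terminal
share a common prefix on the right-hand side.

Productions for S:
  S → ,
  S → , x

Found common prefix ',' in productions for S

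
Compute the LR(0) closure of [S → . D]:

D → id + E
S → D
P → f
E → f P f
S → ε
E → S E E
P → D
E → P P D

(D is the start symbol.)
{ [D → . id + E], [S → . D] }

To compute CLOSURE, for each item [A → α.Bβ] where B is a non-terminal, add [B → .γ] for all productions B → γ; repeat for the newly added items until nothing changes.

Start with: [S → . D]
  [S → . D] has the dot before D: add [D → . id + E]
No further items can be added.

CLOSURE = { [D → . id + E], [S → . D] }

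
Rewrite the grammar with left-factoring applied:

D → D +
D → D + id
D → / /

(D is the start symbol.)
D → D + D'
D' → ε
D' → id
D → / /

Left-factoring transforms A → αβ₁ | αβ₂ into A → αA' and A' → β₁ | β₂
(α is the longest common prefix among the alternatives). Repeat until
no nonterminal has two alternatives with a common prefix.

Round 1: D has alternatives sharing prefix 'D +'. Introduce D': D → D + D'
  Add: D' → ε
  Add: D' → id

No remaining common prefixes — done.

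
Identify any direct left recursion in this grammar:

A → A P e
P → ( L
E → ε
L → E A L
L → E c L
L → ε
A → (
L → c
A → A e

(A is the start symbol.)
Yes, A is left-recursive

A → A P e: LEFT RECURSIVE (starts with A)
P → ( L: starts with '('
E → ε: starts with ε
L → E A L: starts with E
L → E c L: starts with E
L → ε: starts with ε
A → (: starts with '('
L → c: starts with c
A → A e: LEFT RECURSIVE (starts with A)

The grammar has direct left recursion on: A.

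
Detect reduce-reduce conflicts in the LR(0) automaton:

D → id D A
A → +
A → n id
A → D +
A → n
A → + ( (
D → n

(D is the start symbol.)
A reduce-reduce conflict occurs when an LR(0) state has two complete items [A → α .] and [B → β .] — both call for a reduction, and with no lookahead the parser cannot choose between them.

Augment with D' → D and build the canonical LR(0) collection (I0 = CLOSURE({[D' → . D]}), then GOTO on every symbol after a dot until no new states appear). It has 13 states:
  I0: { [D → . id D A], [D → . n], [D' → . D] }  — shift
  I1: { [D' → D .] }  — accept
  I2: { [D → . id D A], [D → . n], [D → id . D A] }  — shift
  I3: { [D → n .] }  — reduce
  I4: { [A → . + ( (], [A → . +], [A → . D +], [A → . n id], [A → . n], [D → . id D A], [D → . n], [D → id D . A] }  — shift
  I5: { [A → + . ( (], [A → + .] }  — shift, reduce
  I6: { [D → id D A .] }  — reduce
  I7: { [A → D . +] }  — shift
  I8: { [A → n . id], [A → n .], [D → n .] }  — shift, 2 reduces
  I9: { [A → n id .] }  — reduce
  I10: { [A → D + .] }  — reduce
  I11: { [A → + ( . (] }  — shift
  I12: { [A → + ( ( .] }  — reduce

I8 contains complete items [A → n .], [D → n .] — reduce-reduce conflict.

Answer: Yes — I8: [A → n .] vs [D → n .]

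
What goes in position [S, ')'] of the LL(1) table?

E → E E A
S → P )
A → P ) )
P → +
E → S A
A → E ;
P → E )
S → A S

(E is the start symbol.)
Empty (error entry)

To find M[S, ')'], we find productions for S where ')' is in the predict set (PREDICT(N → α) = (FIRST(α) \ {ε}) ∪ (FOLLOW(N) if α ⇒* ε)).

Relevant sets:
  FIRST(P) = { '+' }
  FIRST(A) = { '+' }

S → P ): PREDICT = { '+' }
S → A S: PREDICT = { '+' }

M[S, ')'] is empty (no production applies)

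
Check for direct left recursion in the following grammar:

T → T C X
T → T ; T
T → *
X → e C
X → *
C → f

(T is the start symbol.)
Direct left recursion occurs when N → N α for some non-terminal N (the right-hand side begins with the left-hand side itself).

T → T C X: LEFT RECURSIVE (starts with T)
T → T ; T: LEFT RECURSIVE (starts with T)
T → *: starts with '*'
X → e C: starts with e
X → *: starts with '*'
C → f: starts with f

The grammar has direct left recursion on: T.

Answer: Yes, T is left-recursive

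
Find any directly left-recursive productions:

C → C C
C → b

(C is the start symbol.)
Direct left recursion occurs when N → N α for some non-terminal N (the right-hand side begins with the left-hand side itself).

C → C C: LEFT RECURSIVE (starts with C)
C → b: starts with b

The grammar has direct left recursion on: C.

Answer: Yes, C is left-recursive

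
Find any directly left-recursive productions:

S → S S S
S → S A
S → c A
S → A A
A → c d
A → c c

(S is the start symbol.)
Direct left recursion occurs when N → N α for some non-terminal N (the right-hand side begins with the left-hand side itself).

S → S S S: LEFT RECURSIVE (starts with S)
S → S A: LEFT RECURSIVE (starts with S)
S → c A: starts with c
S → A A: starts with A
A → c d: starts with c
A → c c: starts with c

The grammar has direct left recursion on: S.

Answer: Yes, S is left-recursive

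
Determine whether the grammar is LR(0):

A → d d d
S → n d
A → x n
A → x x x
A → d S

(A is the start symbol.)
Yes, the grammar is LR(0)

A grammar is LR(0) if no state in the canonical LR(0) collection has:
  - both a shift item (dot before a terminal) and a complete item (shift-reduce conflict), or
  - two or more complete items (reduce-reduce conflict; the accept item [A' → A .] counts as a complete item here).

Augment with A' → A and build the canonical LR(0) collection (I0 = CLOSURE({[A' → . A]}), then GOTO on every symbol after a dot until no new states appear). It has 12 states:
  I0: { [A → . d S], [A → . d d d], [A → . x n], [A → . x x x], [A' → . A] }  — shift
  I1: { [A' → A .] }  — accept
  I2: { [A → d . S], [A → d . d d], [S → . n d] }  — shift
  I3: { [A → x . n], [A → x . x x] }  — shift
  I4: { [A → x n .] }  — reduce
  I5: { [A → x x . x] }  — shift
  I6: { [A → x x x .] }  — reduce
  I7: { [A → d S .] }  — reduce
  I8: { [A → d d . d] }  — shift
  I9: { [S → n . d] }  — shift
  I10: { [S → n d .] }  — reduce
  I11: { [A → d d d .] }  — reduce

Every state is either a pure shift/goto state or contains exactly one complete item and nothing to shift — no conflicts. The grammar is LR(0).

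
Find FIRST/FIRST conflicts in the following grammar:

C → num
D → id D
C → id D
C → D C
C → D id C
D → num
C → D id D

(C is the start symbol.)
Yes. C → num / C → D C on { 'num' }; C → num / C → D id C on { 'num' }; C → num / C → D id D on { 'num' }; C → id D / C → D C on { 'id' }; C → id D / C → D id C on { 'id' }; C → id D / C → D id D on { 'id' }; C → D C / C → D id C on { 'id', 'num' }; C → D C / C → D id D on { 'id', 'num' }; C → D id C / C → D id D on { 'id', 'num' }

A FIRST/FIRST conflict occurs when two productions N → α and N → β for the same non-terminal have FIRST(α) ∩ FIRST(β) ≠ ∅ (with ε ∈ FIRST of a nullable right-hand side, so two nullable alternatives also conflict).

FIRST sets of the non-terminals at (or reachable through a nullable prefix from) the front of some alternative:
  FIRST(D) = { 'id', 'num' }

Productions for C:
  C → num: FIRST = { 'num' }
  C → id D: FIRST = { 'id' }
  C → D C: FIRST = { 'id', 'num' }
  C → D id C: FIRST = { 'id', 'num' }
  C → D id D: FIRST = { 'id', 'num' }
Productions for D:
  D → id D: FIRST = { 'id' }
  D → num: FIRST = { 'num' }

Conflict for C: C → num and C → D C
  Overlap: { 'num' }
Conflict for C: C → num and C → D id C
  Overlap: { 'num' }
Conflict for C: C → num and C → D id D
  Overlap: { 'num' }
Conflict for C: C → id D and C → D C
  Overlap: { 'id' }
Conflict for C: C → id D and C → D id C
  Overlap: { 'id' }
Conflict for C: C → id D and C → D id D
  Overlap: { 'id' }
Conflict for C: C → D C and C → D id C
  Overlap: { 'id', 'num' }
Conflict for C: C → D C and C → D id D
  Overlap: { 'id', 'num' }
Conflict for C: C → D id C and C → D id D
  Overlap: { 'id', 'num' }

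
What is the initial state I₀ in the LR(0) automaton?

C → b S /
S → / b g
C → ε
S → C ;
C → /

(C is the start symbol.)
{ [C → . /], [C → . b S /], [C → .], [C' → . C] }

First, augment the grammar with C' → C
I₀ = CLOSURE({ [C' → . C] }):
  [C' → . C] has the dot before C: add [C → . b S /], [C → .], [C → . /]
No further items can be added.

I₀ = { [C → . /], [C → . b S /], [C → .], [C' → . C] }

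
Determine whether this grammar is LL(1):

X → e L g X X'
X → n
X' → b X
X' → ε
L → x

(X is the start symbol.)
No. Predict set conflict for X': { 'b' }

A grammar is LL(1) if for each non-terminal N with multiple productions, the predict sets of those productions are pairwise disjoint, where PREDICT(N → α) = (FIRST(α) \ {ε}) ∪ (FOLLOW(N) if α ⇒* ε).

Relevant sets:
  FOLLOW(X') = { $, 'b' }

For X:
  PREDICT(X → e L g X X') = { 'e' }
  PREDICT(X → n) = { 'n' }
For X':
  PREDICT(X' → b X) = { 'b' }
  PREDICT(X' → ε) = { $, 'b' }
L has a single production, so nothing to check there.

Conflict found: Predict set conflict for X': { 'b' }
The grammar is NOT LL(1).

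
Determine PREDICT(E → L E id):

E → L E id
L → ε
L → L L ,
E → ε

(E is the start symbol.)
{ ',', 'id' }

PREDICT(E → L E id) = (FIRST(RHS) \ {ε}) ∪ (FOLLOW(E) if ε ∈ FIRST(RHS), i.e. RHS ⇒* ε)
FIRST(L) = { ',', ε }
FIRST(E) = { ',', 'id', ε }
FIRST(L E id) = { ',', 'id' }
ε ∉ FIRST(L E id), so FOLLOW(E) is not added.
PREDICT(E → L E id) = { ',', 'id' }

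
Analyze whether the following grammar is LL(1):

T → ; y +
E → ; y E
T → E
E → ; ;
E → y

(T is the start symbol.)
No. Predict set conflict for T: { ';' }

A grammar is LL(1) if for each non-terminal N with multiple productions, the predict sets of those productions are pairwise disjoint, where PREDICT(N → α) = (FIRST(α) \ {ε}) ∪ (FOLLOW(N) if α ⇒* ε).

Relevant sets:
  FIRST(E) = { ';', 'y' }

For T:
  PREDICT(T → ';' y '+') = { ';' }
  PREDICT(T → E) = { ';', 'y' }
For E:
  PREDICT(E → ';' y E) = { ';' }
  PREDICT(E → ';' ';') = { ';' }
  PREDICT(E → y) = { 'y' }

Conflict found: Predict set conflict for T: { ';' }
The grammar is NOT LL(1).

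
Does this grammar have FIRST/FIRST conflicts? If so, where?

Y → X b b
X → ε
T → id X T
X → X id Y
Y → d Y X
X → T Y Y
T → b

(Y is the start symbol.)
A FIRST/FIRST conflict occurs when two productions N → α and N → β for the same non-terminal have FIRST(α) ∩ FIRST(β) ≠ ∅ (with ε ∈ FIRST of a nullable right-hand side, so two nullable alternatives also conflict).

FIRST sets of the non-terminals at (or reachable through a nullable prefix from) the front of some alternative:
  FIRST(X) = { 'b', 'id', ε }
  FIRST(T) = { 'b', 'id' }

Productions for Y:
  Y → X b b: FIRST = { 'b', 'id' }
  Y → d Y X: FIRST = { 'd' }
Productions for X:
  X → ε: FIRST = { ε }
  X → X id Y: FIRST = { 'b', 'id' }
  X → T Y Y: FIRST = { 'b', 'id' }
Productions for T:
  T → id X T: FIRST = { 'id' }
  T → b: FIRST = { 'b' }

Conflict for X: X → X id Y and X → T Y Y
  Overlap: { 'b', 'id' }

Answer: Yes. X → X id Y / X → T Y Y on { 'b', 'id' }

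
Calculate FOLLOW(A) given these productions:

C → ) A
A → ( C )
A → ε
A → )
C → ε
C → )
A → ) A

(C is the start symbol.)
To compute FOLLOW(A), find every occurrence of A on a right-hand side N → α A β: add FIRST(β) \ {ε}, and if β is empty or nullable also add FOLLOW(N). Iterate to a fixed point.

In C → ) A: A is at the end, add FOLLOW(C)
In A → ) A: A is at the end; this adds FOLLOW(A) to itself — nothing new

The FOLLOW sets referred to above (computed the same way, to a fixed point):
  FOLLOW(C) = { $, ')' }

Taking the union: FOLLOW(A) = { $, ')' }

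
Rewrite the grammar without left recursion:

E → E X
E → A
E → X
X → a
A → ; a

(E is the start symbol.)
E → A E'
E → X E'
E' → X E'
E' → ε
X → a
A → ; a

E is directly left-recursive. The standard transformation for
  A → A α₁ | ... | A α_m | β₁ | ... | β_n
is
  A  → β₁ A' | ... | β_n A'
  A' → α₁ A' | ... | α_m A' | ε

E → A becomes E → A E'
E → X becomes E → X E'
E → E X becomes E' → X E'
Add E' → ε

Productions for other non-terminals are unchanged:
  X → a
  A → ; a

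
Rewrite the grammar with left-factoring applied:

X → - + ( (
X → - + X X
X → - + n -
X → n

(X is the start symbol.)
Left-factoring transforms A → αβ₁ | αβ₂ into A → αA' and A' → β₁ | β₂
(α is the longest common prefix among the alternatives). Repeat until
no nonterminal has two alternatives with a common prefix.

Round 1: X has alternatives sharing prefix '- +'. Introduce X': X → - + X'
  Add: X' → ( (
  Add: X' → X X
  Add: X' → n -

No remaining common prefixes — done.

Resulting grammar:
X → - + X'
X' → ( (
X' → X X
X' → n -
X → n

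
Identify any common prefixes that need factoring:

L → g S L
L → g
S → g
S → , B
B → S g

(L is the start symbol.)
Left-factoring is needed when two productions for the same non-terminal
share a common prefix on the right-hand side.

Productions for L:
  L → g S L
  L → g
Productions for S:
  S → g
  S → , B

Found common prefix 'g' in productions for L

Answer: Yes, L has productions with common prefix 'g'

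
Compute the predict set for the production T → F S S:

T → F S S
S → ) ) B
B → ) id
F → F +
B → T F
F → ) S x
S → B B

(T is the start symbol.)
{ ')' }

PREDICT(T → F S S) = (FIRST(RHS) \ {ε}) ∪ (FOLLOW(T) if ε ∈ FIRST(RHS), i.e. RHS ⇒* ε)
FIRST(F) = { ')' }
FIRST(F S S) = { ')' }
ε ∉ FIRST(F S S), so FOLLOW(T) is not added.
PREDICT(T → F S S) = { ')' }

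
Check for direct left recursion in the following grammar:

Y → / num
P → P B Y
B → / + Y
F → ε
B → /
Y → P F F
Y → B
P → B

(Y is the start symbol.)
Yes, P is left-recursive

Direct left recursion occurs when N → N α for some non-terminal N (the right-hand side begins with the left-hand side itself).

Y → / num: starts with '/'
P → P B Y: LEFT RECURSIVE (starts with P)
B → / + Y: starts with '/'
F → ε: starts with ε
B → /: starts with '/'
Y → P F F: starts with P
Y → B: starts with B
P → B: starts with B

The grammar has direct left recursion on: P.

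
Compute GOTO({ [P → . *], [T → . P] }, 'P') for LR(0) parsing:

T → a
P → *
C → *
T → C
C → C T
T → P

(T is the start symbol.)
{ [T → P .] }

GOTO(I, 'P') = CLOSURE({ [A → αX.β] : [A → α.Xβ] ∈ I, X = 'P' })

Items with dot before 'P', with the dot advanced:
  [T → . P] → [T → P .]
Closure adds nothing (no advanced item has the dot before a non-terminal).

GOTO = { [T → P .] }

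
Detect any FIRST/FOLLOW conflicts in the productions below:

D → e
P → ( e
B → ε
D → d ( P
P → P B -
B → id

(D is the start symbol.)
Nullable non-terminals: B.

B: nullable alternative(s) B → ε; FOLLOW(B) = { '-' }
  B → ε: FIRST \ {ε} = { } — this is the only nullable alternative, skip
  B → id: FIRST \ {ε} = { 'id' } — disjoint from FOLLOW(B)

D, P have no nullable alternative, so no FIRST/FOLLOW check is needed there.

No FIRST/FOLLOW conflicts found.

Answer: No FIRST/FOLLOW conflicts.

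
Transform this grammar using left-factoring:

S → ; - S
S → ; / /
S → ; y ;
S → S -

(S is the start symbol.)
S → ; S'
S' → - S
S' → / /
S' → y ;
S → S -

Left-factoring transforms A → αβ₁ | αβ₂ into A → αA' and A' → β₁ | β₂
(α is the longest common prefix among the alternatives). Repeat until
no nonterminal has two alternatives with a common prefix.

Round 1: S has alternatives sharing prefix ';'. Introduce S': S → ; S'
  Add: S' → - S
  Add: S' → / /
  Add: S' → y ;

No remaining common prefixes — done.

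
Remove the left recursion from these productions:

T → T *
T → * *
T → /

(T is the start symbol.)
T is directly left-recursive. The standard transformation for
  A → A α₁ | ... | A α_m | β₁ | ... | β_n
is
  A  → β₁ A' | ... | β_n A'
  A' → α₁ A' | ... | α_m A' | ε

T → * * becomes T → * * T'
T → / becomes T → / T'
T → T * becomes T' → * T'
Add T' → ε

Resulting grammar:
T → * * T'
T → / T'
T' → * T'
T' → ε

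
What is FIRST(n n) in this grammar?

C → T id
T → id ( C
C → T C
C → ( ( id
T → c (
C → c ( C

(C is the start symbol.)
{ 'n' }

To compute FIRST(n n), process the symbols left to right:
Symbol n is a terminal. Add 'n' and stop.
FIRST(n n) = { 'n' }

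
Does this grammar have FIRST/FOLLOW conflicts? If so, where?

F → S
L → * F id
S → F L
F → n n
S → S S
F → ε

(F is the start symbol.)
A FIRST/FOLLOW conflict occurs when a non-terminal N has a nullable alternative N → β (β ⇒* ε) and another alternative N → α with FIRST(α) ∩ FOLLOW(N) ≠ ∅: on such a lookahead the parser cannot decide between expanding α and letting N vanish via β.

Nullable non-terminals: F.
FIRST sets used below: FIRST(S) = { '*', 'n' }

F: nullable alternative(s) F → ε; FOLLOW(F) = { $, '*', 'id' }
  F → S: FIRST \ {ε} = { '*', 'n' } — overlaps FOLLOW(F) on { '*' }: CONFLICT
  F → n n: FIRST \ {ε} = { 'n' } — disjoint from FOLLOW(F)
  F → ε: FIRST \ {ε} = { } — this is the only nullable alternative, skip

L, S have no nullable alternative, so no FIRST/FOLLOW check is needed there.

So the grammar has 1 FIRST/FOLLOW conflict (marked CONFLICT above).

Answer: Yes. F → S with FOLLOW(F) on { '*' }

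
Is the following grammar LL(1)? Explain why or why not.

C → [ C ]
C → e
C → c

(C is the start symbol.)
For C:
  PREDICT(C → '[' C ']') = { '[' }
  PREDICT(C → e) = { 'e' }
  PREDICT(C → c) = { 'c' }

All predict sets are disjoint. The grammar IS LL(1).

Answer: Yes, the grammar is LL(1).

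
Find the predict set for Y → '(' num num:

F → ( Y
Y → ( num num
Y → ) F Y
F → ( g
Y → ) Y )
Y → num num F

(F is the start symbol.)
PREDICT(Y → '(' num num) = (FIRST(RHS) \ {ε}) ∪ (FOLLOW(Y) if ε ∈ FIRST(RHS), i.e. RHS ⇒* ε)
FIRST('(' num num) = { '(' }
ε ∉ FIRST('(' num num), so FOLLOW(Y) is not added.
PREDICT(Y → '(' num num) = { '(' }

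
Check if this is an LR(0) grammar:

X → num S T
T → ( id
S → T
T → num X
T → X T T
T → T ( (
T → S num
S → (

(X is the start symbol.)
A grammar is LR(0) if no state in the canonical LR(0) collection has:
  - both a shift item (dot before a terminal) and a complete item (shift-reduce conflict), or
  - two or more complete items (reduce-reduce conflict; the accept item [X' → X .] counts as a complete item here).

Augment with X' → X and build the canonical LR(0) collection (I0 = CLOSURE({[X' → . X]}), then GOTO on every symbol after a dot until no new states appear). It has 19 states:
  I0: { [X → . num S T], [X' → . X] }  — shift
  I1: { [X' → X .] }  — accept
  I2: { [S → . (], [S → . T], [T → . ( id], [T → . S num], [T → . T ( (], [T → . X T T], [T → . num X], [X → . num S T], [X → num . S T] }  — shift
  I3: { [S → ( .], [T → ( . id] }  — shift, reduce
  I4: { [S → . (], [S → . T], [T → . ( id], [T → . S num], [T → . T ( (], [T → . X T T], [T → . num X], [T → S . num], [X → . num S T], [X → num S . T] }  — shift
  I5: { [S → T .], [T → T . ( (] }  — shift, reduce
  I6: { [S → . (], [S → . T], [T → . ( id], [T → . S num], [T → . T ( (], [T → . X T T], [T → . num X], [T → X . T T], [X → . num S T] }  — shift
  I7: { [S → . (], [S → . T], [T → . ( id], [T → . S num], [T → . T ( (], [T → . X T T], [T → . num X], [T → num . X], [X → . num S T], [X → num . S T] }  — shift
  I8: { [S → . (], [S → . T], [T → . ( id], [T → . S num], [T → . T ( (], [T → . X T T], [T → . num X], [T → X . T T], [T → num X .], [X → . num S T] }  — shift, reduce
  I9: { [T → S . num] }  — shift
  I10: { [S → . (], [S → . T], [S → T .], [T → . ( id], [T → . S num], [T → . T ( (], [T → . X T T], [T → . num X], [T → T . ( (], [T → X T . T], [X → . num S T] }  — shift, reduce
  I11: { [S → ( .], [T → ( . id], [T → T ( . (] }  — shift, reduce
  I12: { [S → T .], [T → T . ( (], [T → X T T .] }  — shift, 2 reduces
  I13: { [T → T ( . (] }  — shift
  I14: { [T → T ( ( .] }  — reduce
  I15: { [T → ( id .] }  — reduce
  I16: { [T → S num .] }  — reduce
  I17: { [S → T .], [T → T . ( (], [X → num S T .] }  — shift, 2 reduces
  I18: { [S → . (], [S → . T], [T → . ( id], [T → . S num], [T → . T ( (], [T → . X T T], [T → . num X], [T → S num .], [T → num . X], [X → . num S T], [X → num . S T] }  — shift, reduce

Conflict in state I3:
  Shift-reduce conflict between [S → ( .] and [T → ( . id]
So the grammar is NOT LR(0).

Answer: No. Shift-reduce conflict between [S → ( .] and [T → ( . id]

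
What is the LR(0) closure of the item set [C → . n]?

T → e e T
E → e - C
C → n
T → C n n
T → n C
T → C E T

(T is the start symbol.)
{ [C → . n] }

To compute CLOSURE, for each item [A → α.Bβ] where B is a non-terminal, add [B → .γ] for all productions B → γ; repeat for the newly added items until nothing changes.

Start with: [C → . n]
The dot precedes the terminal n, so nothing is added.

CLOSURE = { [C → . n] }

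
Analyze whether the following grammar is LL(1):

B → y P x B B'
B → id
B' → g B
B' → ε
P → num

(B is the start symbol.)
No. Predict set conflict for B': { 'g' }

Relevant sets:
  FOLLOW(B') = { $, 'g' }

For B:
  PREDICT(B → y P x B B') = { 'y' }
  PREDICT(B → id) = { 'id' }
For B':
  PREDICT(B' → g B) = { 'g' }
  PREDICT(B' → ε) = { $, 'g' }
P has a single production, so nothing to check there.

Conflict found: Predict set conflict for B': { 'g' }
The grammar is NOT LL(1).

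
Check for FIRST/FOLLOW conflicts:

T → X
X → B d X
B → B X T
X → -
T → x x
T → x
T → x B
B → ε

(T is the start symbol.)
A FIRST/FOLLOW conflict occurs when a non-terminal N has a nullable alternative N → β (β ⇒* ε) and another alternative N → α with FIRST(α) ∩ FOLLOW(N) ≠ ∅: on such a lookahead the parser cannot decide between expanding α and letting N vanish via β.

Nullable non-terminals: B.
FIRST sets used below: FIRST(B) = { '-', 'd', ε }, FIRST(X) = { '-', 'd' }

B: nullable alternative(s) B → ε; FOLLOW(B) = { $, '-', 'd' }
  B → B X T: FIRST \ {ε} = { '-', 'd' } — overlaps FOLLOW(B) on { '-', 'd' }: CONFLICT
  B → ε: FIRST \ {ε} = { } — this is the only nullable alternative, skip

T, X have no nullable alternative, so no FIRST/FOLLOW check is needed there.

So the grammar has 1 FIRST/FOLLOW conflict (marked CONFLICT above).

Answer: Yes. B → B X T with FOLLOW(B) on { '-', 'd' }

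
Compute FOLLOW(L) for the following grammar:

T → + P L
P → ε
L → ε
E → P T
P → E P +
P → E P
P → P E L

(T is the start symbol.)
In T → + P L: L is at the end, add FOLLOW(T)
In P → P E L: L is at the end, add FOLLOW(P)

The FOLLOW sets referred to above (computed the same way, to a fixed point):
  FOLLOW(T) = { $, '+' }
  FOLLOW(P) = { $, '+' }

Taking the union: FOLLOW(L) = { $, '+' }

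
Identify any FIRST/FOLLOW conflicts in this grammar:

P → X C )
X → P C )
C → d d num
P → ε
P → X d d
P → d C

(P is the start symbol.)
Nullable non-terminals: P.
FIRST sets used below: FIRST(X) = { 'd' }

P: nullable alternative(s) P → ε; FOLLOW(P) = { $, 'd' }
  P → X C ): FIRST \ {ε} = { 'd' } — overlaps FOLLOW(P) on { 'd' }: CONFLICT
  P → ε: FIRST \ {ε} = { } — this is the only nullable alternative, skip
  P → X d d: FIRST \ {ε} = { 'd' } — overlaps FOLLOW(P) on { 'd' }: CONFLICT
  P → d C: FIRST \ {ε} = { 'd' } — overlaps FOLLOW(P) on { 'd' }: CONFLICT

C, X have no nullable alternative, so no FIRST/FOLLOW check is needed there.

So the grammar has 3 FIRST/FOLLOW conflicts (marked CONFLICT above).

Answer: Yes. P → X C ')' with FOLLOW(P) on { 'd' }; P → X d d with FOLLOW(P) on { 'd' }; P → d C with FOLLOW(P) on { 'd' }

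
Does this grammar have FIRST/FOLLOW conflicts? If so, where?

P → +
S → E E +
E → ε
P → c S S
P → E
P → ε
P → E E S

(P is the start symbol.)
Nullable non-terminals: E, P.
FIRST sets used below: FIRST(E) = { ε }, FIRST(S) = { '+' }
E has a nullable alternative but only one production, so nothing to check.

P: nullable alternative(s) P → E, P → ε; FOLLOW(P) = { $ }
  P → +: FIRST \ {ε} = { '+' } — disjoint from FOLLOW(P)
  P → c S S: FIRST \ {ε} = { 'c' } — disjoint from FOLLOW(P)
  P → E: FIRST \ {ε} = { } — disjoint from FOLLOW(P)
  P → ε: FIRST \ {ε} = { } — disjoint from FOLLOW(P)
  P → E E S: FIRST \ {ε} = { '+' } — disjoint from FOLLOW(P)

S has no nullable alternative, so no FIRST/FOLLOW check is needed there.

No FIRST/FOLLOW conflicts found.

Answer: No FIRST/FOLLOW conflicts.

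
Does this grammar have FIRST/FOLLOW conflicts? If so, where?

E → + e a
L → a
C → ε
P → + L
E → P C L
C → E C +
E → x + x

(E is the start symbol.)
Nullable non-terminals: C.
FIRST sets used below: FIRST(E) = { '+', 'x' }

C: nullable alternative(s) C → ε; FOLLOW(C) = { '+', 'a' }
  C → ε: FIRST \ {ε} = { } — this is the only nullable alternative, skip
  C → E C +: FIRST \ {ε} = { '+', 'x' } — overlaps FOLLOW(C) on { '+' }: CONFLICT

E, L, P have no nullable alternative, so no FIRST/FOLLOW check is needed there.

So the grammar has 1 FIRST/FOLLOW conflict (marked CONFLICT above).

Answer: Yes. C → E C '+' with FOLLOW(C) on { '+' }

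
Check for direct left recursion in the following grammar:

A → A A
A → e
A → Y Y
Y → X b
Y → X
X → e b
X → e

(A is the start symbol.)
Yes, A is left-recursive

A → A A: LEFT RECURSIVE (starts with A)
A → e: starts with e
A → Y Y: starts with Y
Y → X b: starts with X
Y → X: starts with X
X → e b: starts with e
X → e: starts with e

The grammar has direct left recursion on: A.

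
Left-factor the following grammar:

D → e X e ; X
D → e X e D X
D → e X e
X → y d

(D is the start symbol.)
Left-factoring transforms A → αβ₁ | αβ₂ into A → αA' and A' → β₁ | β₂
(α is the longest common prefix among the alternatives). Repeat until
no nonterminal has two alternatives with a common prefix.

Round 1: D has alternatives sharing prefix 'e X e'. Introduce D': D → e X e D'
  Add: D' → ; X
  Add: D' → D X
  Add: D' → ε

No remaining common prefixes — done.

Resulting grammar:
D → e X e D'
D' → ; X
D' → D X
D' → ε
X → y d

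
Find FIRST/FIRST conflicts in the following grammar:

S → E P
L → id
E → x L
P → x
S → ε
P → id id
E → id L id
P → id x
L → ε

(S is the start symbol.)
Yes. P → id id / P → id x on { 'id' }

A FIRST/FIRST conflict occurs when two productions N → α and N → β for the same non-terminal have FIRST(α) ∩ FIRST(β) ≠ ∅ (with ε ∈ FIRST of a nullable right-hand side, so two nullable alternatives also conflict).

FIRST sets of the non-terminals at (or reachable through a nullable prefix from) the front of some alternative:
  FIRST(E) = { 'id', 'x' }

Productions for S:
  S → E P: FIRST = { 'id', 'x' }
  S → ε: FIRST = { ε }
Productions for L:
  L → id: FIRST = { 'id' }
  L → ε: FIRST = { ε }
Productions for E:
  E → x L: FIRST = { 'x' }
  E → id L id: FIRST = { 'id' }
Productions for P:
  P → x: FIRST = { 'x' }
  P → id id: FIRST = { 'id' }
  P → id x: FIRST = { 'id' }

Conflict for P: P → id id and P → id x
  Overlap: { 'id' }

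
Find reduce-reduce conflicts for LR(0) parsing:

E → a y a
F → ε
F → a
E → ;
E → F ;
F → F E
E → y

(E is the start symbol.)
Augment with E' → E and build the canonical LR(0) collection (I0 = CLOSURE({[E' → . E]}), then GOTO on every symbol after a dot until no new states appear). It has 10 states:
  I0: { [E → . ;], [E → . F ;], [E → . a y a], [E → . y], [E' → . E], [F → . F E], [F → . a], [F → .] }  — shift, reduce
  I1: { [E → ; .] }  — reduce
  I2: { [E' → E .] }  — accept
  I3: { [E → . ;], [E → . F ;], [E → . a y a], [E → . y], [E → F . ;], [F → . F E], [F → . a], [F → .], [F → F . E] }  — shift, reduce
  I4: { [E → a . y a], [F → a .] }  — shift, reduce
  I5: { [E → y .] }  — reduce
  I6: { [E → a y . a] }  — shift
  I7: { [E → a y a .] }  — reduce
  I8: { [E → ; .], [E → F ; .] }  — 2 reduces
  I9: { [F → F E .] }  — reduce

I8 contains complete items [E → ; .], [E → F ; .] — reduce-reduce conflict.

Answer: Yes — I8: [E → ; .] vs [E → F ; .]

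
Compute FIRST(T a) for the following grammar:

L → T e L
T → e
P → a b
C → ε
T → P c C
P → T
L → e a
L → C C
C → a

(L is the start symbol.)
FIRST sets of the non-terminals involved (from the grammar, by fixed-point iteration):
  FIRST(T) = { 'a', 'e' }

To compute FIRST(T a), process the symbols left to right:
Symbol T is a non-terminal. Add FIRST(T) \ {ε} = { 'a', 'e' }
T is not nullable (ε ∉ FIRST(T)), so stop here.
FIRST(T a) = { 'a', 'e' }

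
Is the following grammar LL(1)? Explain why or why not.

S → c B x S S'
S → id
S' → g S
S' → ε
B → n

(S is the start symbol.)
No. Predict set conflict for S': { 'g' }

Relevant sets:
  FOLLOW(S') = { $, 'g' }

For S:
  PREDICT(S → c B x S S') = { 'c' }
  PREDICT(S → id) = { 'id' }
For S':
  PREDICT(S' → g S) = { 'g' }
  PREDICT(S' → ε) = { $, 'g' }
B has a single production, so nothing to check there.

Conflict found: Predict set conflict for S': { 'g' }
The grammar is NOT LL(1).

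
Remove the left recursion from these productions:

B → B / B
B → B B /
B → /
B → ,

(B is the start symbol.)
B is directly left-recursive. The standard transformation for
  A → A α₁ | ... | A α_m | β₁ | ... | β_n
is
  A  → β₁ A' | ... | β_n A'
  A' → α₁ A' | ... | α_m A' | ε

B → / becomes B → / B'
B → , becomes B → , B'
B → B / B becomes B' → / B B'
B → B B / becomes B' → B / B'
Add B' → ε

Resulting grammar:
B → / B'
B → , B'
B' → / B B'
B' → B / B'
B' → ε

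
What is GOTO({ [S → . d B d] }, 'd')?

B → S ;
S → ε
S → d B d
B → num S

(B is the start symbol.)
GOTO(I, 'd') = CLOSURE({ [A → αX.β] : [A → α.Xβ] ∈ I, X = 'd' })

Items with dot before 'd', with the dot advanced:
  [S → . d B d] → [S → d . B d]
Closure of the advanced items:
  [S → d . B d] has the dot before B: add [B → . S ;], [B → . num S]
  [B → . S ;] has the dot before S: add [S → .], [S → . d B d]

GOTO = { [B → . S ;], [B → . num S], [S → . d B d], [S → .], [S → d . B d] }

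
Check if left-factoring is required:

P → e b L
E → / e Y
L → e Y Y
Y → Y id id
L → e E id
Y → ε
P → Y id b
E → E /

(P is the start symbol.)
Left-factoring is needed when two productions for the same non-terminal
share a common prefix on the right-hand side.

Productions for P:
  P → e b L
  P → Y id b
Productions for E:
  E → / e Y
  E → E /
Productions for L:
  L → e Y Y
  L → e E id
Productions for Y:
  Y → Y id id
  Y → ε

Found common prefix 'e' in productions for L

Answer: Yes, L has productions with common prefix 'e'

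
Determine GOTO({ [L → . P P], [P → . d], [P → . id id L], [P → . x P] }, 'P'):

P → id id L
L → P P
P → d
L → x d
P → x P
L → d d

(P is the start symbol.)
GOTO(I, 'P') = CLOSURE({ [A → αX.β] : [A → α.Xβ] ∈ I, X = 'P' })

Items with dot before 'P', with the dot advanced:
  [L → . P P] → [L → P . P]
Closure of the advanced items:
  [L → P . P] has the dot before P: add [P → . id id L], [P → . d], [P → . x P]

GOTO = { [L → P . P], [P → . d], [P → . id id L], [P → . x P] }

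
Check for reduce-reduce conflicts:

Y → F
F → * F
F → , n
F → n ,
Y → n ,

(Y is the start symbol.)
A reduce-reduce conflict occurs when an LR(0) state has two complete items [A → α .] and [B → β .] — both call for a reduction, and with no lookahead the parser cannot choose between them.

Augment with Y' → Y and build the canonical LR(0) collection (I0 = CLOSURE({[Y' → . Y]}), then GOTO on every symbol after a dot until no new states appear). It has 11 states:
  I0: { [F → . * F], [F → . , n], [F → . n ,], [Y → . F], [Y → . n ,], [Y' → . Y] }  — shift
  I1: { [F → * . F], [F → . * F], [F → . , n], [F → . n ,] }  — shift
  I2: { [F → , . n] }  — shift
  I3: { [Y → F .] }  — reduce
  I4: { [Y' → Y .] }  — accept
  I5: { [F → n . ,], [Y → n . ,] }  — shift
  I6: { [F → n , .], [Y → n , .] }  — 2 reduces
  I7: { [F → , n .] }  — reduce
  I8: { [F → * F .] }  — reduce
  I9: { [F → n . ,] }  — shift
  I10: { [F → n , .] }  — reduce

I6 contains complete items [F → n , .], [Y → n , .] — reduce-reduce conflict.

Answer: Yes — I6: [F → n , .] vs [Y → n , .]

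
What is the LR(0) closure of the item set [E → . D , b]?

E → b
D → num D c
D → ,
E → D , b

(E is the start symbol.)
To compute CLOSURE, for each item [A → α.Bβ] where B is a non-terminal, add [B → .γ] for all productions B → γ; repeat for the newly added items until nothing changes.

Start with: [E → . D , b]
  [E → . D , b] has the dot before D: add [D → . num D c], [D → . ,]
No further items can be added.

CLOSURE = { [D → . ,], [D → . num D c], [E → . D , b] }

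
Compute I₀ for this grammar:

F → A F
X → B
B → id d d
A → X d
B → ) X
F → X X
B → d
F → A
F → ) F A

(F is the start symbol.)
{ [A → . X d], [B → . ) X], [B → . d], [B → . id d d], [F → . ) F A], [F → . A F], [F → . A], [F → . X X], [F' → . F], [X → . B] }

First, augment the grammar with F' → F
I₀ = CLOSURE({ [F' → . F] }):
  [F' → . F] has the dot before F: add [F → . A F], [F → . X X], [F → . A], [F → . ) F A]
  [F → . A F] has the dot before A: add [A → . X d]
  [F → . X X] has the dot before X: add [X → . B]
  [X → . B] has the dot before B: add [B → . id d d], [B → . ) X], [B → . d]
No further items can be added.

I₀ = { [A → . X d], [B → . ) X], [B → . d], [B → . id d d], [F → . ) F A], [F → . A F], [F → . A], [F → . X X], [F' → . F], [X → . B] }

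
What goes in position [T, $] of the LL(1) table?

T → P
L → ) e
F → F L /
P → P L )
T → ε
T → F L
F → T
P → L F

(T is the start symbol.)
T → ε

To find M[T, $], we find productions for T where $ is in the predict set (PREDICT(N → α) = (FIRST(α) \ {ε}) ∪ (FOLLOW(N) if α ⇒* ε)).

Relevant sets:
  FIRST(P) = { ')' }
  FIRST(F) = { ')', ε }
  FIRST(L) = { ')' }
  FOLLOW(T) = { $, ')' }

T → P: PREDICT = { ')' }
T → ε: PREDICT = { $, ')' }
  $ is in predict set, so this production goes in M[T, $]
T → F L: PREDICT = { ')' }

M[T, $] = T → ε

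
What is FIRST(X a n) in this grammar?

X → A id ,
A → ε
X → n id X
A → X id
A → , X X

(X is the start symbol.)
{ ',', 'id', 'n' }

FIRST sets of the non-terminals involved (from the grammar, by fixed-point iteration):
  FIRST(X) = { ',', 'id', 'n' }

To compute FIRST(X a n), process the symbols left to right:
Symbol X is a non-terminal. Add FIRST(X) \ {ε} = { ',', 'id', 'n' }
X is not nullable (ε ∉ FIRST(X)), so stop here.
FIRST(X a n) = { ',', 'id', 'n' }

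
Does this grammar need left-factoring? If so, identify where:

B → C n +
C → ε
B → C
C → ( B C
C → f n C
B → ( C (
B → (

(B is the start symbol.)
Yes, B has productions with common prefix 'C'; B has productions with common prefix '('

Left-factoring is needed when two productions for the same non-terminal
share a common prefix on the right-hand side.

Productions for B:
  B → C n +
  B → C
  B → ( C (
  B → (
Productions for C:
  C → ε
  C → ( B C
  C → f n C

Found common prefix 'C' in productions for B
Found common prefix '(' in productions for B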